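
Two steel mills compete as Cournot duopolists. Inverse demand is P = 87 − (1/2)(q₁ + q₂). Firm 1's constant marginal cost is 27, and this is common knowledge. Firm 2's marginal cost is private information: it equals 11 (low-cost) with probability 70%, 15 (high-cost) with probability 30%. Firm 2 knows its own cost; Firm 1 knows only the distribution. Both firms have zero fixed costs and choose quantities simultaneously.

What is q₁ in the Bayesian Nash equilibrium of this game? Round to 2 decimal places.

30.13

Type-c best response for Firm 2: q₂(c) = (87 − c) − q₁/2.
Firm 1 maximizes expected profit; its first-order condition is 87 − q₁ − (1/2)E[q₂] − 27 = 0.
Substituting E[q₂] and solving: E[c₂] = 12.2, so q₁ = (87 − 2·27 + 12.2)/(3/2) = 30.1333.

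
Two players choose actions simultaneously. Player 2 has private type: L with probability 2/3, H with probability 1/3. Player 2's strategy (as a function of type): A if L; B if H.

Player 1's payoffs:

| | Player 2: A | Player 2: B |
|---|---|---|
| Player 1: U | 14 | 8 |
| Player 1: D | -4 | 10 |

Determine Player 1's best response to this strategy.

E[U] = 2/3·(14) + 1/3·(8) = 12
E[D] = 2/3·(-4) + 1/3·(10) = 2/3
Best response: U (12 is the largest).

U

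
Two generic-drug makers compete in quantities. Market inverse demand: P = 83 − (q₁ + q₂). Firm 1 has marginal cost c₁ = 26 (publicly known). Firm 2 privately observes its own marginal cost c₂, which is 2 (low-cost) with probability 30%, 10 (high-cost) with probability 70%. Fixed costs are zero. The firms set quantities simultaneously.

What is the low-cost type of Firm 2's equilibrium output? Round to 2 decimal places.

Type-c best response for Firm 2: q₂(c) = (83 − c)/2 − q₁/2.
Firm 1 maximizes expected profit; its first-order condition is 83 − 2q₁ − E[q₂] − 26 = 0.
Substituting E[q₂] and solving: E[c₂] = 7.6, so q₁ = (83 − 2·26 + 7.6)/3 = 12.8667.
q₂(low-cost) = (83 − 2 − 12.8667)/2 = 34.0667.

34.07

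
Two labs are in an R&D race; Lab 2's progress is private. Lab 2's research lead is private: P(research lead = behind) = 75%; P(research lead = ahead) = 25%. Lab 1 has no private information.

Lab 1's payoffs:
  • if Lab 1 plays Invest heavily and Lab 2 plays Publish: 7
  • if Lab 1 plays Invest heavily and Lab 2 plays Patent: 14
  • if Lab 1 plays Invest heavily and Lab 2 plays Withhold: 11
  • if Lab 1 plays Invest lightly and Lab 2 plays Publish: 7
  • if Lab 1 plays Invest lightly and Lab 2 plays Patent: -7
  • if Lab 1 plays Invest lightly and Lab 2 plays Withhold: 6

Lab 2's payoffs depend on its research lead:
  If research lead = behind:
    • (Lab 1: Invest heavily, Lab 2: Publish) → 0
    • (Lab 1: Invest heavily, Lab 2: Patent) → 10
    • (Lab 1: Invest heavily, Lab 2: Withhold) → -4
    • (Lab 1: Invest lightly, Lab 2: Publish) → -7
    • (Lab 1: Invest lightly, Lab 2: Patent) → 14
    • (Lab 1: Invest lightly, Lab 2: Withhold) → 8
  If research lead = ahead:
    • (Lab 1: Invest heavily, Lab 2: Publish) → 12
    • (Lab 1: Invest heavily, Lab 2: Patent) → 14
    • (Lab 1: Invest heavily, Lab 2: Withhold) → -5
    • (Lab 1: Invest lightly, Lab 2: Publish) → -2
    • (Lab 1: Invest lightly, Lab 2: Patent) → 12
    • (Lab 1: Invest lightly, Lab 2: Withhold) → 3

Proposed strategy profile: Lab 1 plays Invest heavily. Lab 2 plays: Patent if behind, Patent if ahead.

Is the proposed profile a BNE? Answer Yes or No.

Lab 1 plays Invest heavily: E[Invest heavily] = 0.75·(14) + 0.25·(14) = 14; E[Invest lightly] = -7. Best-responding. ✓
Lab 2 (research lead behind), facing Invest heavily: Publish gives 0, Patent gives 10, Withhold gives -4. Proposed Patent is best. ✓
Lab 2 (research lead ahead), facing Invest heavily: Publish gives 12, Patent gives 14, Withhold gives -5. Proposed Patent is best. ✓

Yes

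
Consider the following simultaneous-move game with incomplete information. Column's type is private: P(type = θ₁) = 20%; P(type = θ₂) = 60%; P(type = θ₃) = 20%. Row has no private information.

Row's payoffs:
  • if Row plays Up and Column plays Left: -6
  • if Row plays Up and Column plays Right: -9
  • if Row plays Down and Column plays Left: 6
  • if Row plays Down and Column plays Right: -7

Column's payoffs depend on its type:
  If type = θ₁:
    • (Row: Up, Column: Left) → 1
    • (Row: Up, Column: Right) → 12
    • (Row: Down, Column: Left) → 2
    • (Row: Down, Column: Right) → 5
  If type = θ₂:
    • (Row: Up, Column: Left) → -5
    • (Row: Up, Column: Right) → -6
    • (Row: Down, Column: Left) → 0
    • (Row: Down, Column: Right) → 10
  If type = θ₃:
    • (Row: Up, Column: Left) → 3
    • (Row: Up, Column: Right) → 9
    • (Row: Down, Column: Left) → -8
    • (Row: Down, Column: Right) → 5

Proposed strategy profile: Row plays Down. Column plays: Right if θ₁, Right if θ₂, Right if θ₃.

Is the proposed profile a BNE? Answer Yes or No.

Row plays Down: E[Down] = 0.2·(-7) + 0.6·(-7) + 0.2·(-7) = -7; E[Up] = -9. Best-responding. ✓
Column (type θ₁), facing Down: Left gives 2, Right gives 5. Proposed Right is best. ✓
Column (type θ₂), facing Down: Left gives 0, Right gives 10. Proposed Right is best. ✓
Column (type θ₃), facing Down: Left gives -8, Right gives 5. Proposed Right is best. ✓

Yes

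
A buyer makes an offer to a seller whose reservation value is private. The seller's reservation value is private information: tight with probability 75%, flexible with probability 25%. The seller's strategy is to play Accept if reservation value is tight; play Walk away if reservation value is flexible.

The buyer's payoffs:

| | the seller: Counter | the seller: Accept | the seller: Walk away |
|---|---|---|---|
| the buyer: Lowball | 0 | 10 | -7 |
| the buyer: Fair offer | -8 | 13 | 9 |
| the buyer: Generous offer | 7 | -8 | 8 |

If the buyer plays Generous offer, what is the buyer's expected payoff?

-4

Take the expectation over the seller's reservation value, weighting each type's action by its prior probability.
E[Generous offer] = 0.75·(-8) + 0.25·8 = (-6) + 2 = -4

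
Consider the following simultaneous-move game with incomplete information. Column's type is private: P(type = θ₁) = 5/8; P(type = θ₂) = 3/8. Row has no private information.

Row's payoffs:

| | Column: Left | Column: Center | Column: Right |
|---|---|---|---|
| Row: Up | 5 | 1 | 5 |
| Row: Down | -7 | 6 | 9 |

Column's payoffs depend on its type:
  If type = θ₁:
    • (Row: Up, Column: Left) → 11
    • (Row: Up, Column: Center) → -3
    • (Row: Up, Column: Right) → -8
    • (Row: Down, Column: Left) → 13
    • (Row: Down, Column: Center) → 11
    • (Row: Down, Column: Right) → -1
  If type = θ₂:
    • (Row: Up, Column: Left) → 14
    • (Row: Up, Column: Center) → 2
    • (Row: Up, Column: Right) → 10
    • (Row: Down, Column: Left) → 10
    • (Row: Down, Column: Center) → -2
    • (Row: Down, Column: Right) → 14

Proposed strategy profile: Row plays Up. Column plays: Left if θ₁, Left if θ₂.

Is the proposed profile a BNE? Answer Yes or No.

Row plays Up: E[Up] = 5/8·(5) + 3/8·(5) = 5; E[Down] = -7. Best-responding. ✓
Column (type θ₁), facing Up: Left gives 11, Center gives -3, Right gives -8. Proposed Left is best. ✓
Column (type θ₂), facing Up: Left gives 14, Center gives 2, Right gives 10. Proposed Left is best. ✓

Yes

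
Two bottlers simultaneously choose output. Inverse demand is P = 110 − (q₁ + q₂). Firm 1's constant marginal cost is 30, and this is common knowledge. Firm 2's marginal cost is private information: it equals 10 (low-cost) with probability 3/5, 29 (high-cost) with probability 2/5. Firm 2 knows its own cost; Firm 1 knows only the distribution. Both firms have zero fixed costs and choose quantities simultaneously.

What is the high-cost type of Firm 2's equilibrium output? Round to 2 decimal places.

29.23

Firm 2 with cost c maximizes (110 − (q₁+q₂) − c)·q₂, giving q₂(c) = (110 − c − q₁)/2.
E[c₂] = 3/5·10 + 2/5·29 = 17.6
Firm 1's FOC against E[q₂] yields q₁ = (110 − 2·30 + E[c₂])/3 = (110 − 60 + 17.6)/3 = 22.5333.
q₂(high-cost) = (110 − 29 − 22.5333)/2 = 29.2333.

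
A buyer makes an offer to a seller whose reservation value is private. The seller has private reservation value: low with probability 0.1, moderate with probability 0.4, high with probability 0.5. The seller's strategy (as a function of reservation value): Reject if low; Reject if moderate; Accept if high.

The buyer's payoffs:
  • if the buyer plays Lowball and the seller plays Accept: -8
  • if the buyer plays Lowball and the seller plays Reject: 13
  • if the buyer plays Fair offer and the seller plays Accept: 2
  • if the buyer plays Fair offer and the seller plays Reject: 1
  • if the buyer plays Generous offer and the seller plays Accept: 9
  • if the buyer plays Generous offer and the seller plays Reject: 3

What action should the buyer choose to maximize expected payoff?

Generous offer

E[Lowball] = 0.1·(13) + 0.4·(13) + 0.5·(-8) = 2.5
E[Fair offer] = 0.1·(1) + 0.4·(1) + 0.5·(2) = 1.5
E[Generous offer] = 0.1·(3) + 0.4·(3) + 0.5·(9) = 6
Best response: Generous offer (6 is the largest).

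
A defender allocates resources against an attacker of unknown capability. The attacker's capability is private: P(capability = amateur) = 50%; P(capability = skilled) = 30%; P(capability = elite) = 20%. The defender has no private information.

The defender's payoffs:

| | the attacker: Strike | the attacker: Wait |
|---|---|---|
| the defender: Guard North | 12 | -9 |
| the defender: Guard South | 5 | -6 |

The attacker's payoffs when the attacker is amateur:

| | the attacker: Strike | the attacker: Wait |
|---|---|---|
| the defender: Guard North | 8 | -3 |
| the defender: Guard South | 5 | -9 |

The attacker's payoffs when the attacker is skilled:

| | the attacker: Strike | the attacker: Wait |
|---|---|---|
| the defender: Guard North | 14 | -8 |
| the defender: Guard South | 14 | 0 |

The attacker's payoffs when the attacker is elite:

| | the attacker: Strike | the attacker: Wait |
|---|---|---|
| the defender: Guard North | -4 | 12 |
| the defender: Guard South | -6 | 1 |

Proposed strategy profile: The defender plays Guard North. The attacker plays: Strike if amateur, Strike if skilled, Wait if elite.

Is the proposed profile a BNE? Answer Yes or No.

Yes

The defender plays Guard North: E[Guard North] = 0.5·(12) + 0.3·(12) + 0.2·(-9) = 7.8; E[Guard South] = 2.8. Best-responding. ✓
The attacker (capability amateur), facing Guard North: Strike gives 8, Wait gives -3. Proposed Strike is best. ✓
The attacker (capability skilled), facing Guard North: Strike gives 14, Wait gives -8. Proposed Strike is best. ✓
The attacker (capability elite), facing Guard North: Strike gives -4, Wait gives 12. Proposed Wait is best. ✓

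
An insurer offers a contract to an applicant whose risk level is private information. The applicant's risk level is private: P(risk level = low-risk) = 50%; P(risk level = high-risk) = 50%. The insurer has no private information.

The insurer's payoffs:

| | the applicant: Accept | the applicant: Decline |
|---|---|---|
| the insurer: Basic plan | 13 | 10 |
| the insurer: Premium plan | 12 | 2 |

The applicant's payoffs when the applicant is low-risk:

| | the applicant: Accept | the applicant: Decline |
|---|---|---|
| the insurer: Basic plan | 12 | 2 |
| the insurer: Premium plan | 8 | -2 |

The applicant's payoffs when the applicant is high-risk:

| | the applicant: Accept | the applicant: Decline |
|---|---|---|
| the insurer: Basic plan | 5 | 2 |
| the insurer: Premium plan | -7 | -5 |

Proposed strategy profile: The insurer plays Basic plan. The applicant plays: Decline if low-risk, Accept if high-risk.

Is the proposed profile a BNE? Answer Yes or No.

No

The insurer plays Basic plan: E[Basic plan] = 0.5·(10) + 0.5·(13) = 11.5; E[Premium plan] = 7. Best-responding. ✓
The applicant (risk level low-risk), facing Basic plan: Accept gives 12, Decline gives 2. Proposed Decline is not best — profitable deviation exists. ✗
The applicant (risk level high-risk), facing Basic plan: Accept gives 5, Decline gives 2. Proposed Accept is best. ✓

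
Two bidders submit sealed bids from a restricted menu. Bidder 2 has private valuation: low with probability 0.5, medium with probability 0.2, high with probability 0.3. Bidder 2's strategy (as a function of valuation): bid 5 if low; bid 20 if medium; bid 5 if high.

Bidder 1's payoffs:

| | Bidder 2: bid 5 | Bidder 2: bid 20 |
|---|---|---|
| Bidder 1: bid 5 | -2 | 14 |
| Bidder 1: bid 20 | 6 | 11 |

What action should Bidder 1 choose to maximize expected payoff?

E[bid 5] = 0.5·(-2) + 0.2·(14) + 0.3·(-2) = 1.2
E[bid 20] = 0.5·(6) + 0.2·(11) + 0.3·(6) = 7
Best response: bid 20 (7 is the largest).

bid 20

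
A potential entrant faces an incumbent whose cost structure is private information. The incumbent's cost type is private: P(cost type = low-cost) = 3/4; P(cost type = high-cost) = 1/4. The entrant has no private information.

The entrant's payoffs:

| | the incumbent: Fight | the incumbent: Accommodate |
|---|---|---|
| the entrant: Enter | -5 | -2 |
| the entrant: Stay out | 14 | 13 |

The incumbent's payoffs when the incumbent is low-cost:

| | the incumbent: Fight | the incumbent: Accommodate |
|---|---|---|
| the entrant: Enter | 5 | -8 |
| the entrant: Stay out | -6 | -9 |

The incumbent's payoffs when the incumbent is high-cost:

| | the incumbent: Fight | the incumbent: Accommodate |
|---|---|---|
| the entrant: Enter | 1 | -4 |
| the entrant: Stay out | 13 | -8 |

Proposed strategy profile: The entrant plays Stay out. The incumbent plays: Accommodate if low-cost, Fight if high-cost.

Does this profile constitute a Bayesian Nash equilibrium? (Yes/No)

The entrant plays Stay out: E[Stay out] = 3/4·(13) + 1/4·(14) = 53/4; E[Enter] = -11/4. Best-responding. ✓
The incumbent (cost type low-cost), facing Stay out: Fight gives -6, Accommodate gives -9. Proposed Accommodate is not best — profitable deviation exists. ✗
The incumbent (cost type high-cost), facing Stay out: Fight gives 13, Accommodate gives -8. Proposed Fight is best. ✓

No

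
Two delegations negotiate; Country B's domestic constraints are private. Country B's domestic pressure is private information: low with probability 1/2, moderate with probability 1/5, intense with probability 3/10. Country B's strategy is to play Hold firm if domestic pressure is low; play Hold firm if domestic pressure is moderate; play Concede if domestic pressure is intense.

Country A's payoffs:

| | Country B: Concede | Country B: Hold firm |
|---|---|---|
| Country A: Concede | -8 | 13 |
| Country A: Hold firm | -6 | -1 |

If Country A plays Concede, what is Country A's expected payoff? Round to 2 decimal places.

6.70

E[Concede] = 1/2·13 + 1/5·13 + 3/10·(-8) = 13/2 + 13/5 + (-12/5) = 67/10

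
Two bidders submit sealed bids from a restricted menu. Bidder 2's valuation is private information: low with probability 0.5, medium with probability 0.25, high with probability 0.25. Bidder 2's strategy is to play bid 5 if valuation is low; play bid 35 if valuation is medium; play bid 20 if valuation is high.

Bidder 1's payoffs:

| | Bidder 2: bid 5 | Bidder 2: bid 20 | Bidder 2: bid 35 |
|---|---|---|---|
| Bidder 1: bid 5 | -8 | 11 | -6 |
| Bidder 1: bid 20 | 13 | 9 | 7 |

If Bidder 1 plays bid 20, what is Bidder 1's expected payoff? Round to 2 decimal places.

E[bid 20] = 0.5·13 + 0.25·7 + 0.25·9 = 6.5 + 1.75 + 2.25 = 10.5

10.50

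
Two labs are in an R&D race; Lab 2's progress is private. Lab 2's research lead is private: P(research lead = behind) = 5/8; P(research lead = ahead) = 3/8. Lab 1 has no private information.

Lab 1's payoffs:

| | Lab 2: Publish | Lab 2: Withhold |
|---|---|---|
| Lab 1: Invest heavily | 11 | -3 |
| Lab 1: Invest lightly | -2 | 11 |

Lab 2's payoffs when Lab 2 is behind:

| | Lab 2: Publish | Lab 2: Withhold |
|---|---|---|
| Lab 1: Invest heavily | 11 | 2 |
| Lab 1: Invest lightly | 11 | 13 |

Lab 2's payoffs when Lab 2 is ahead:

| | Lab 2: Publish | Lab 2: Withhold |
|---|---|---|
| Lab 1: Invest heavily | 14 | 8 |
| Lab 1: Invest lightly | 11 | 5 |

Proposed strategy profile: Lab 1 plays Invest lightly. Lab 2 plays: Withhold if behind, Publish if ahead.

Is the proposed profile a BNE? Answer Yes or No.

Yes

Lab 1 plays Invest lightly: E[Invest lightly] = 5/8·(11) + 3/8·(-2) = 49/8; E[Invest heavily] = 9/4. Best-responding. ✓
Lab 2 (research lead behind), facing Invest lightly: Publish gives 11, Withhold gives 13. Proposed Withhold is best. ✓
Lab 2 (research lead ahead), facing Invest lightly: Publish gives 11, Withhold gives 5. Proposed Publish is best. ✓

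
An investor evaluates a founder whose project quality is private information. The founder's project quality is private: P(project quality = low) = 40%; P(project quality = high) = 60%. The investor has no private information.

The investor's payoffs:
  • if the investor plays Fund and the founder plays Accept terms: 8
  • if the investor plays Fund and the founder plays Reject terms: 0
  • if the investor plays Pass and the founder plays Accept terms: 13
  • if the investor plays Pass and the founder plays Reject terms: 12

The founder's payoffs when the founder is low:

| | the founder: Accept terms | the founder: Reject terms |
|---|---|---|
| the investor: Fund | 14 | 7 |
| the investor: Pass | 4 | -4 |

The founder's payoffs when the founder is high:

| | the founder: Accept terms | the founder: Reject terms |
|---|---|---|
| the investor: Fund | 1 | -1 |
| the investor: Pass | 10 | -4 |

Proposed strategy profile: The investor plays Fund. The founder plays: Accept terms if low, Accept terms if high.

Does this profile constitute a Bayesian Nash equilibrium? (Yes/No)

The investor plays Fund: E[Fund] = 0.4·(8) + 0.6·(8) = 8; E[Pass] = 13. Not best-responding. ✗
The founder (project quality low), facing Fund: Accept terms gives 14, Reject terms gives 7. Proposed Accept terms is best. ✓
The founder (project quality high), facing Fund: Accept terms gives 1, Reject terms gives -1. Proposed Accept terms is best. ✓

No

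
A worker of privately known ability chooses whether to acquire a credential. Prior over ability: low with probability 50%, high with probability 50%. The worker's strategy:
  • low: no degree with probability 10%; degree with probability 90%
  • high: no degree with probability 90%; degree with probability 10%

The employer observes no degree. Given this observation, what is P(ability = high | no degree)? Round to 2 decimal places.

0.90

Apply Bayes' rule using the sender's strategy as the likelihood.
P(no degree) = 0.5·0.1 + 0.5·0.9 = 0.5
P(high | no degree) = (0.5·0.9) / 0.5 = 0.45 / 0.5 = 0.9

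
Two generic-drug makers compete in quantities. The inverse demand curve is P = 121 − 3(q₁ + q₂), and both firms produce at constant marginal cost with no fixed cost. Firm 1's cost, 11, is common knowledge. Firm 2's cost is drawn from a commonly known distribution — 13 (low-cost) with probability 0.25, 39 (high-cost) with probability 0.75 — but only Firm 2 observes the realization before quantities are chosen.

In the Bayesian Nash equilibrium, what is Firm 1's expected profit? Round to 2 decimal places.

Firm 2 with cost c maximizes (121 − 3(q₁+q₂) − c)·q₂, giving q₂(c) = (121 − c − 3q₁)/6.
E[c₂] = 0.25·13 + 0.75·39 = 32.5
Firm 1's FOC against E[q₂] yields q₁ = (121 − 2·11 + E[c₂])/9 = (121 − 22 + 32.5)/9 = 14.6111.
E[P] = 121 − 3·(q₁ + E[q₂]) = 54.8333; Firm 1's expected profit = (E[P] − 11)·q₁ = (54.8333 − 11)·14.6111 = 640.454.

640.45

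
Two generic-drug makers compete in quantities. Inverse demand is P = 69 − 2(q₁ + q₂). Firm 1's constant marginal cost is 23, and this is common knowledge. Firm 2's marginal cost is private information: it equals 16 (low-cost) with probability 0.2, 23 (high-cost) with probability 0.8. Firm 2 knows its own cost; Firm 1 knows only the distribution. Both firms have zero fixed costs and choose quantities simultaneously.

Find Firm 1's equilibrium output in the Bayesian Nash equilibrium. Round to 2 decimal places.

7.43

Firm 2 with cost c maximizes (69 − 2(q₁+q₂) − c)·q₂, giving q₂(c) = (69 − c − 2q₁)/4.
E[c₂] = 0.2·16 + 0.8·23 = 21.6
Firm 1's FOC against E[q₂] yields q₁ = (69 − 2·23 + E[c₂])/6 = (69 − 46 + 21.6)/6 = 7.43333.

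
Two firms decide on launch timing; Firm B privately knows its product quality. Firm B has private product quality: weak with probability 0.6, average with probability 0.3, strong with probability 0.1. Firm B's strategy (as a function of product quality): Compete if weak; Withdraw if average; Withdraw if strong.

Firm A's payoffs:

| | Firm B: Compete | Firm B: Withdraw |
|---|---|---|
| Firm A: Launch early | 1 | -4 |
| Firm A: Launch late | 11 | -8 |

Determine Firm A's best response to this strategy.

Compute Firm A's expected payoff for each action, taking the expectation over Firm B's type.
E[Launch early] = 0.6·(1) + 0.3·(-4) + 0.1·(-4) = -1
E[Launch late] = 0.6·(11) + 0.3·(-8) + 0.1·(-8) = 3.4
Best response: Launch late (3.4 is the largest).

Launch late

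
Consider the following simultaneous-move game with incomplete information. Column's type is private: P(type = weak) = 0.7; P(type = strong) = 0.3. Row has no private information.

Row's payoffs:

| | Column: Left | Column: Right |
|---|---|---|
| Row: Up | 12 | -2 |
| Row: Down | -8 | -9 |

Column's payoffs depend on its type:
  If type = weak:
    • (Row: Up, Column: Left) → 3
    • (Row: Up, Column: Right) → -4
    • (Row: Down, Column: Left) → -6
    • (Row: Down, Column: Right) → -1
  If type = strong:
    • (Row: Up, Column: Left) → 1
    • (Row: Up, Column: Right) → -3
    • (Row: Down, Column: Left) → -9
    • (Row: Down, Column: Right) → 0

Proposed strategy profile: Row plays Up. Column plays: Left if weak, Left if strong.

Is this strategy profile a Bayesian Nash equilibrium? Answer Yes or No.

Yes

Row plays Up: E[Up] = 0.7·(12) + 0.3·(12) = 12; E[Down] = -8. Best-responding. ✓
Column (type weak), facing Up: Left gives 3, Right gives -4. Proposed Left is best. ✓
Column (type strong), facing Up: Left gives 1, Right gives -3. Proposed Left is best. ✓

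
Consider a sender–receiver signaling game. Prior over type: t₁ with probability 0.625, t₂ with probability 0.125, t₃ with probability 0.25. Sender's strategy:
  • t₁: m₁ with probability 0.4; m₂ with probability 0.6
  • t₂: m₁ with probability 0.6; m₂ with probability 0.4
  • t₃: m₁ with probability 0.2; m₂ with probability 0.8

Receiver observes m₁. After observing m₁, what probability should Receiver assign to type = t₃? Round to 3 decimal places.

P(m₁) = 0.625·0.4 + 0.125·0.6 + 0.25·0.2 = 0.375
P(t₃ | m₁) = (0.25·0.2) / 0.375 = 0.05 / 0.375 = 0.133333

0.133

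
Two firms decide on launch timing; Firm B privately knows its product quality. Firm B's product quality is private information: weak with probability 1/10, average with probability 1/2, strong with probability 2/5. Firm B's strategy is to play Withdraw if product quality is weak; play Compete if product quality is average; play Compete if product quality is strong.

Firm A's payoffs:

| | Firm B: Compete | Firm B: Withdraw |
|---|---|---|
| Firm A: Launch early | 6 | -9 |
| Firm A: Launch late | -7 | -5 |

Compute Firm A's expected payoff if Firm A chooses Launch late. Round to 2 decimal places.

-6.80

E[Launch late] = 1/10·(-5) + 1/2·(-7) + 2/5·(-7) = (-1/2) + (-7/2) + (-14/5) = -34/5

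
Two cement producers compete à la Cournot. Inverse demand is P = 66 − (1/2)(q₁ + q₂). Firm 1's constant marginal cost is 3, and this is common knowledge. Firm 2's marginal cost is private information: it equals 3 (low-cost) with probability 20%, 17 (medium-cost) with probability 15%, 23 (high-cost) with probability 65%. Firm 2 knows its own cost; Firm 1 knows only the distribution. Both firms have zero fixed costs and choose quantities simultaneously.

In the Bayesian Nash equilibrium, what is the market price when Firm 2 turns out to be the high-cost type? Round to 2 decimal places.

31.48

Type-c best response for Firm 2: q₂(c) = (66 − c) − q₁/2.
Firm 1 maximizes expected profit; its first-order condition is 66 − q₁ − (1/2)E[q₂] − 3 = 0.
Substituting E[q₂] and solving: E[c₂] = 18.1, so q₁ = (66 − 2·3 + 18.1)/(3/2) = 52.0667.
q₂(high-cost) = 16.9667, so P = 66 − (1/2)·(52.0667 + 16.9667) = 31.4833.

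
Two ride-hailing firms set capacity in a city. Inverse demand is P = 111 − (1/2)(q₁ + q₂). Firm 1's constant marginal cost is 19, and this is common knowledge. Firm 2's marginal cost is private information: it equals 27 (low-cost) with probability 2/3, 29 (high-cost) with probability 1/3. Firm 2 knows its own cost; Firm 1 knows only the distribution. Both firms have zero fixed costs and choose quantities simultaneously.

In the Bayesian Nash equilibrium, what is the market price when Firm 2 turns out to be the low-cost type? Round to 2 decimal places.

Type-c best response for Firm 2: q₂(c) = (111 − c) − q₁/2.
Firm 1 maximizes expected profit; its first-order condition is 111 − q₁ − (1/2)E[q₂] − 19 = 0.
Substituting E[q₂] and solving: E[c₂] = 27.6667, so q₁ = (111 − 2·19 + 27.6667)/(3/2) = 67.1111.
q₂(low-cost) = 50.4444, so P = 111 − (1/2)·(67.1111 + 50.4444) = 52.2222.

52.22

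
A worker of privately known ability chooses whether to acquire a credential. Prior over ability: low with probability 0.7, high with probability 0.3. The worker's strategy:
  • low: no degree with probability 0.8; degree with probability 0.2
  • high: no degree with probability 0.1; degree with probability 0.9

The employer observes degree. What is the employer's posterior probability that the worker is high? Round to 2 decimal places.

0.66

P(degree) = 0.7·0.2 + 0.3·0.9 = 0.41
P(high | degree) = (0.3·0.9) / 0.41 = 0.27 / 0.41 = 0.658537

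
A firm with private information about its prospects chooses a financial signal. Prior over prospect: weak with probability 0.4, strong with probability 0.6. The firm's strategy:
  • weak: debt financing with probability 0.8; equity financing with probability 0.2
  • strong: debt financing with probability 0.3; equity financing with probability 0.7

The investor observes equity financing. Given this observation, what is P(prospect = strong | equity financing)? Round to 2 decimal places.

P(equity financing) = 0.4·0.2 + 0.6·0.7 = 0.5
P(strong | equity financing) = (0.6·0.7) / 0.5 = 0.42 / 0.5 = 0.84

0.84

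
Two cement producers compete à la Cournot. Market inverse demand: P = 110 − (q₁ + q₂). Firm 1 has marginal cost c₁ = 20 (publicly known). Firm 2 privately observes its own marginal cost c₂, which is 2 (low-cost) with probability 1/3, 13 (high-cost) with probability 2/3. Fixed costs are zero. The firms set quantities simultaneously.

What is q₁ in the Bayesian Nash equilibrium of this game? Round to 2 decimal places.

26.44

Type-c best response for Firm 2: q₂(c) = (110 − c)/2 − q₁/2.
Firm 1 maximizes expected profit; its first-order condition is 110 − 2q₁ − E[q₂] − 20 = 0.
Substituting E[q₂] and solving: E[c₂] = 9.33333, so q₁ = (110 − 2·20 + 9.33333)/3 = 26.4444.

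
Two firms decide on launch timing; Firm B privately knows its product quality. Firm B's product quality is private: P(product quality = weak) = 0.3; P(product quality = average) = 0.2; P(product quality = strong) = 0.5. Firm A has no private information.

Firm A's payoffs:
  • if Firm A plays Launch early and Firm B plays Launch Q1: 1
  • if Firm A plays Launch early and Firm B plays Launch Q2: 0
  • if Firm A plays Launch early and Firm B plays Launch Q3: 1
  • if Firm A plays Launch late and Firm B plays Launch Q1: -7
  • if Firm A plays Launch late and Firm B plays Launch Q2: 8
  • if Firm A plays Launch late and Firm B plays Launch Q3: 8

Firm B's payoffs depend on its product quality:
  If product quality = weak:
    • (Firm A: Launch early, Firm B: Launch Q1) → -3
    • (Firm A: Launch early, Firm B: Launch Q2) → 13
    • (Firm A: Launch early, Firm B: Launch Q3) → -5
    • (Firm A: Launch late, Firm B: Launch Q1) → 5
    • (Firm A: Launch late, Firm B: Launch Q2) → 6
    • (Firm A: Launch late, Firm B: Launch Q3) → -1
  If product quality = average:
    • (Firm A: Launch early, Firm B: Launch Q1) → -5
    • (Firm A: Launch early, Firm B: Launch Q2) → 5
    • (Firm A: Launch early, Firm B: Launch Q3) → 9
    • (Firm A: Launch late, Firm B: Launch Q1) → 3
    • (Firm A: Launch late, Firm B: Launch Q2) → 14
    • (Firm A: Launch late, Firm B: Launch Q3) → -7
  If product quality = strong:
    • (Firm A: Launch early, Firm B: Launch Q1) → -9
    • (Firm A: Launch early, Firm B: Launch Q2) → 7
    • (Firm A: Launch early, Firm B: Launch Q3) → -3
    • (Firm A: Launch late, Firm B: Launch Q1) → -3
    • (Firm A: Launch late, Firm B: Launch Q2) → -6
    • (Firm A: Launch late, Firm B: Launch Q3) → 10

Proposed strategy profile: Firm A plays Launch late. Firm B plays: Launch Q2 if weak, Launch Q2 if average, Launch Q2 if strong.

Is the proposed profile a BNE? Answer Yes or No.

No

Firm A plays Launch late: E[Launch late] = 0.3·(8) + 0.2·(8) + 0.5·(8) = 8; E[Launch early] = 0. Best-responding. ✓
Firm B (product quality weak), facing Launch late: Launch Q1 gives 5, Launch Q2 gives 6, Launch Q3 gives -1. Proposed Launch Q2 is best. ✓
Firm B (product quality average), facing Launch late: Launch Q1 gives 3, Launch Q2 gives 14, Launch Q3 gives -7. Proposed Launch Q2 is best. ✓
Firm B (product quality strong), facing Launch late: Launch Q1 gives -3, Launch Q2 gives -6, Launch Q3 gives 10. Proposed Launch Q2 is not best — profitable deviation exists. ✗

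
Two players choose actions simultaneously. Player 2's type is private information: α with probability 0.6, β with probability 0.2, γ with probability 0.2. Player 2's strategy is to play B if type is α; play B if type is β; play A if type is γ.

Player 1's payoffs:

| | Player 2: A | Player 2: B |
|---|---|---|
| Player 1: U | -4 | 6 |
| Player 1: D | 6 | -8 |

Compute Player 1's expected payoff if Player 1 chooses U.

E[U] = 0.6·6 + 0.2·6 + 0.2·(-4) = 3.6 + 1.2 + (-0.8) = 4

4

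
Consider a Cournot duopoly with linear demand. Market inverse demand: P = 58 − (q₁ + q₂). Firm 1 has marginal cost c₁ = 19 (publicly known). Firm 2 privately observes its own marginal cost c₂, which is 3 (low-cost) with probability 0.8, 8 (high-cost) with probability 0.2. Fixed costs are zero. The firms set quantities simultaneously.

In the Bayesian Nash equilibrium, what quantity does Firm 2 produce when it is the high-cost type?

21

Type-c best response for Firm 2: q₂(c) = (58 − c)/2 − q₁/2.
Firm 1 maximizes expected profit; its first-order condition is 58 − 2q₁ − E[q₂] − 19 = 0.
Substituting E[q₂] and solving: E[c₂] = 4, so q₁ = (58 − 2·19 + 4)/3 = 8.
q₂(high-cost) = (58 − 8 − 8)/2 = 21.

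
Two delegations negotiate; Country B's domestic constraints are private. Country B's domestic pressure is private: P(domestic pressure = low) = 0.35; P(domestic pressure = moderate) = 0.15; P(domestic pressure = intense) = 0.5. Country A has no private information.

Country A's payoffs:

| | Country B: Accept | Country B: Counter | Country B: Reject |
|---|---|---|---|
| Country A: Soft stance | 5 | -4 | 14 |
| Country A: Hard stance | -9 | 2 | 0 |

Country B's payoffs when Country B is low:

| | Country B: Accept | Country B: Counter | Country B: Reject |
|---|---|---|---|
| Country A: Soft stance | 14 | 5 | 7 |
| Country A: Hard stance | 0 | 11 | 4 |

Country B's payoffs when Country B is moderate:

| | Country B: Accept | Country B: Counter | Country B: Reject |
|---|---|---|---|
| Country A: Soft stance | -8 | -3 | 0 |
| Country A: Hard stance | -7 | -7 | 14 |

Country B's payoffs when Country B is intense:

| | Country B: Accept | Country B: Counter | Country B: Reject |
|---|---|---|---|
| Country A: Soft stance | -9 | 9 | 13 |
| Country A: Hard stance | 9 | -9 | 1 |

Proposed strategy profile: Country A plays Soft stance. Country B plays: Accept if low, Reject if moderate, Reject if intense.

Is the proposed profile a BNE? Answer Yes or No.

Country A plays Soft stance: E[Soft stance] = 0.35·(5) + 0.15·(14) + 0.5·(14) = 10.85; E[Hard stance] = -3.15. Best-responding. ✓
Country B (domestic pressure low), facing Soft stance: Accept gives 14, Counter gives 5, Reject gives 7. Proposed Accept is best. ✓
Country B (domestic pressure moderate), facing Soft stance: Accept gives -8, Counter gives -3, Reject gives 0. Proposed Reject is best. ✓
Country B (domestic pressure intense), facing Soft stance: Accept gives -9, Counter gives 9, Reject gives 13. Proposed Reject is best. ✓

Yes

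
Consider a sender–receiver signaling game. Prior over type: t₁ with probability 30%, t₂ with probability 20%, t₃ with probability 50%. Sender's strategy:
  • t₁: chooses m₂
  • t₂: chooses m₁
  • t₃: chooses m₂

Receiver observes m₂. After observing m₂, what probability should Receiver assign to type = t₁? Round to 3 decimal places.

0.375

Apply Bayes' rule using the sender's strategy as the likelihood.
P(m₂) = 0.3·1 + 0.2·0 + 0.5·1 = 0.8
P(t₁ | m₂) = (0.3·1) / 0.8 = 0.3 / 0.8 = 0.375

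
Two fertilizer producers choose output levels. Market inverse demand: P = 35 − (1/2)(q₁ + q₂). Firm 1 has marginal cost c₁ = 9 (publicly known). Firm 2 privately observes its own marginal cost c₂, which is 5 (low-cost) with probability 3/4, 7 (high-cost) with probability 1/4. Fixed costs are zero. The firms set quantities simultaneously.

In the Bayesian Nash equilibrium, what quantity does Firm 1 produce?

15

Type-c best response for Firm 2: q₂(c) = (35 − c) − q₁/2.
Firm 1 maximizes expected profit; its first-order condition is 35 − q₁ − (1/2)E[q₂] − 9 = 0.
Substituting E[q₂] and solving: E[c₂] = 5.5, so q₁ = (35 − 2·9 + 5.5)/(3/2) = 15.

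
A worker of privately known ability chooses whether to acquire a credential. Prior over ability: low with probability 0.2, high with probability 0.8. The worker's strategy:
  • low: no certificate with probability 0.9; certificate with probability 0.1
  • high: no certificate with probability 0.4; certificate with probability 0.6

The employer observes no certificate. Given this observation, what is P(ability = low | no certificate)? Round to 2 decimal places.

0.36

P(no certificate) = 0.2·0.9 + 0.8·0.4 = 0.5
P(low | no certificate) = (0.2·0.9) / 0.5 = 0.18 / 0.5 = 0.36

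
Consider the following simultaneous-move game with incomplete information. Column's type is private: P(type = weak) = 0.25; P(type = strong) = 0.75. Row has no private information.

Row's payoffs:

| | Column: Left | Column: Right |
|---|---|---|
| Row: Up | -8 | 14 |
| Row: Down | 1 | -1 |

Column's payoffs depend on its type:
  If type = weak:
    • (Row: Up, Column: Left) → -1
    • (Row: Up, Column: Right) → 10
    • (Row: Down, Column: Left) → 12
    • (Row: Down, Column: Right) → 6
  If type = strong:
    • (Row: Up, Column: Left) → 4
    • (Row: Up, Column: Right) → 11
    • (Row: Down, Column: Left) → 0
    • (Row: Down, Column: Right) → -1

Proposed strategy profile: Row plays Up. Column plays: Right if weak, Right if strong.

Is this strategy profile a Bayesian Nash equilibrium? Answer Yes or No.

Yes

Row plays Up: E[Up] = 0.25·(14) + 0.75·(14) = 14; E[Down] = -1. Best-responding. ✓
Column (type weak), facing Up: Left gives -1, Right gives 10. Proposed Right is best. ✓
Column (type strong), facing Up: Left gives 4, Right gives 11. Proposed Right is best. ✓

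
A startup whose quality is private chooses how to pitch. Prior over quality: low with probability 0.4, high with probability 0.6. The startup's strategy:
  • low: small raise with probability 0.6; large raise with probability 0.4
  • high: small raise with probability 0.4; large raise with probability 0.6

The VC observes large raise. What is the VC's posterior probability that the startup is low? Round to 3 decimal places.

0.308

Apply Bayes' rule using the sender's strategy as the likelihood.
P(large raise) = 0.4·0.4 + 0.6·0.6 = 0.52
P(low | large raise) = (0.4·0.4) / 0.52 = 0.16 / 0.52 = 0.307692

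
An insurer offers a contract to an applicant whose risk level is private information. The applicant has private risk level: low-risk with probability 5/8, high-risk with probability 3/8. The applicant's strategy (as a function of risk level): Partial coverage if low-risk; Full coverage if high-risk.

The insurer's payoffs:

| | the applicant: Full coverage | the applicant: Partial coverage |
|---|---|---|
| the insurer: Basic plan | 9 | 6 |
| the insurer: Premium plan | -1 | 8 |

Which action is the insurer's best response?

Basic plan

Compute the insurer's expected payoff for each action, taking the expectation over the applicant's type.
E[Basic plan] = 5/8·(6) + 3/8·(9) = 57/8
E[Premium plan] = 5/8·(8) + 3/8·(-1) = 37/8
Best response: Basic plan (57/8 is the largest).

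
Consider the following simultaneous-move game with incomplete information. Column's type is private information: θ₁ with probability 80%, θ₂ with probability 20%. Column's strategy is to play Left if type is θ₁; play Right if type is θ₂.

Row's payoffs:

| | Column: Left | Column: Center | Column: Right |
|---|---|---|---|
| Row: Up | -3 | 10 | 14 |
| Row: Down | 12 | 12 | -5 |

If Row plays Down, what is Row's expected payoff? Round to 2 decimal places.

E[Down] = 0.8·12 + 0.2·(-5) = 9.6 + (-1) = 8.6

8.60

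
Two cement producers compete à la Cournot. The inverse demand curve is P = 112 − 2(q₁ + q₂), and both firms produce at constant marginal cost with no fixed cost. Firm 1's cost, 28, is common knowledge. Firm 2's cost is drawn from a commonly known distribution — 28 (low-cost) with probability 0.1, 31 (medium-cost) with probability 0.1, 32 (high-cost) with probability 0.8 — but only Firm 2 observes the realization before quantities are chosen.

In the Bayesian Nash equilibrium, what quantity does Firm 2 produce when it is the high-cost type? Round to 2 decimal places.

Type-c best response for Firm 2: q₂(c) = (112 − c)/4 − q₁/2.
Firm 1 maximizes expected profit; its first-order condition is 112 − 4q₁ − 2E[q₂] − 28 = 0.
Substituting E[q₂] and solving: E[c₂] = 31.5, so q₁ = (112 − 2·28 + 31.5)/6 = 14.5833.
q₂(high-cost) = (112 − 32 − 2·14.5833)/4 = 12.7083.

12.71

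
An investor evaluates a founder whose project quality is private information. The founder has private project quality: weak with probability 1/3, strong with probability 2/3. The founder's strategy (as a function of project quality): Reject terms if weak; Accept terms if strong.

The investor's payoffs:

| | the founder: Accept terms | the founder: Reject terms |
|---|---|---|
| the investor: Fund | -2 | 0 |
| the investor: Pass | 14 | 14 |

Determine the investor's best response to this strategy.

E[Fund] = 1/3·(0) + 2/3·(-2) = -4/3
E[Pass] = 1/3·(14) + 2/3·(14) = 14
Best response: Pass (14 is the largest).

Pass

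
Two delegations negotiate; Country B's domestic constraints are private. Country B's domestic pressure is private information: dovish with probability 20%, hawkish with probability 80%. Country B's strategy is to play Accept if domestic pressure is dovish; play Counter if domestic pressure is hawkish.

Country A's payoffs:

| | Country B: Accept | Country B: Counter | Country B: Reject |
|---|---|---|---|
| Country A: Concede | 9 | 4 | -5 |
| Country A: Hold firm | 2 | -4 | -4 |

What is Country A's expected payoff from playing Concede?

5

E[Concede] = 0.2·9 + 0.8·4 = 1.8 + 3.2 = 5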